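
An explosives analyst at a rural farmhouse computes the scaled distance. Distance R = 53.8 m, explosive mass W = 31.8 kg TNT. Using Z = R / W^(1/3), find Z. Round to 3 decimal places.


Scaled distance calculation:
W^(1/3) = 31.8^(1/3) = 3.168174
Z = R / W^(1/3) = 53.8 / 3.168174
Z = 16.981 m/kg^(1/3)

16.981


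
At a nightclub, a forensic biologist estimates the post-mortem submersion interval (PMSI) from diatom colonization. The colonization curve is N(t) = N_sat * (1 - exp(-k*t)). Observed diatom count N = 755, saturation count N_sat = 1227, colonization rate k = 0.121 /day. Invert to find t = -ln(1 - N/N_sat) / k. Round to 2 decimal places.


PMSI from diatom colonization curve:
N / N_sat = 755 / 1227 = 0.615322
1 - N/N_sat = 0.384678
ln(1 - N/N_sat) = -0.955349
t = -ln(1 - N/N_sat) / k = -(-0.955349) / 0.121 = 7.90 days

7.90


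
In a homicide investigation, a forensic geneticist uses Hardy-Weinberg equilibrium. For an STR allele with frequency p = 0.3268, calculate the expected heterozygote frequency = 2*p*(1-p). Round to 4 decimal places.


Hardy-Weinberg heterozygote frequency:
q = 1 - p = 1 - 0.3268 = 0.6732
2pq = 2 * 0.3268 * 0.6732 = 0.4400

0.4400


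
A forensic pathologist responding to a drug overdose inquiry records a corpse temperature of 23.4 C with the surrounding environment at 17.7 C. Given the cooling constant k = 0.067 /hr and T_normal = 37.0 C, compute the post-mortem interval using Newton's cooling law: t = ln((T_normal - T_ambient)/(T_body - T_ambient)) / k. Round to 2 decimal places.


Using Newton's law of cooling:
t = ln((T_normal - T_ambient) / (T_body - T_ambient)) / k
T_normal - T_ambient = 19.3
T_body - T_ambient = 5.7
Ratio = 3.385965
ln(ratio) = 1.219639
t = 1.219639 / 0.067 = 18.20 hours

18.20


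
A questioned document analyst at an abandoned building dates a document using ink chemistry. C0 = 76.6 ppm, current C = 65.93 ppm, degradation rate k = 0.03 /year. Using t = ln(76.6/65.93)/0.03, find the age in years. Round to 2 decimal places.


Document age estimation:
C0/C = 76.6 / 65.93 = 1.161838
ln(C0/C) = 0.150003
t = 0.150003 / 0.03 = 5.00 years

5.00


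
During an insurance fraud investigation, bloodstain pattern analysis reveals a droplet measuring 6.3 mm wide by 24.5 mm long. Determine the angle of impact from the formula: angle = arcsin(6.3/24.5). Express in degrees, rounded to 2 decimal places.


Blood spatter impact angle calculation:
width / length = 6.3 / 24.5 = 0.257143
angle = arcsin(0.257143)
angle = 14.90 degrees

14.90


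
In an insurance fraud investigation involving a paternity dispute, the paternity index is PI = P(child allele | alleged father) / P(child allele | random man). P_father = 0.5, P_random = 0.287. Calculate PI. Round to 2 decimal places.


Paternity Index calculation:
PI = P(allele|father) / P(allele|random)
PI = 0.5 / 0.287
PI = 1.74

1.74


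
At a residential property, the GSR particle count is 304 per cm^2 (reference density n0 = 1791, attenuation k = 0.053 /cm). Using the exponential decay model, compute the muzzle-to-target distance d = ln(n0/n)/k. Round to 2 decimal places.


GSR distance calculation:
n0/n = 1791 / 304 = 5.891447
ln(n0/n) = 1.773502
d = 1.773502 / 0.053 = 33.46 cm

33.46


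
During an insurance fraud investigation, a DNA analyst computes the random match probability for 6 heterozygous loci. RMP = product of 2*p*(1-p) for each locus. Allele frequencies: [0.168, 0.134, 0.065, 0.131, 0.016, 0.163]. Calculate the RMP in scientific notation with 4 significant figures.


Computing RMP for 6 loci:
Locus 1: 2 * 0.168 * 0.832 = 0.279552
Locus 2: 2 * 0.134 * 0.866 = 0.232088
Locus 3: 2 * 0.065 * 0.935 = 0.12155
Locus 4: 2 * 0.131 * 0.869 = 0.227678
Locus 5: 2 * 0.016 * 0.984 = 0.031488
Locus 6: 2 * 0.163 * 0.837 = 0.272862
RMP = 1.543e-05

1.543e-05


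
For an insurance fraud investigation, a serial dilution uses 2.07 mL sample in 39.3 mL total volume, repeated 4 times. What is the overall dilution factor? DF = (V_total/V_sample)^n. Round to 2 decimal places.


Dilution factor calculation:
Single dilution = V_total / V_sample = 39.3 / 2.07 ≈ 18.985507
Number of dilutions = 4
Total DF = (39.3 / 2.07)^4 (full precision, rounded at the end) = 129923.83

129923.83


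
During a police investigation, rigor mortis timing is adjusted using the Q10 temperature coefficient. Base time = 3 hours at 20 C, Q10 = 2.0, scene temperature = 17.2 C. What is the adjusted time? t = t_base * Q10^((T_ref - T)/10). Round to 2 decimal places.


Rigor mortis time adjustment:
Exponent = (T_ref - T_actual) / 10 = (20 - 17.2) / 10 = 0.28
Q10 factor = 2.0^0.28 = 1.21419
t_adjusted = 3 * 1.21419 = 3.64 hours

3.64


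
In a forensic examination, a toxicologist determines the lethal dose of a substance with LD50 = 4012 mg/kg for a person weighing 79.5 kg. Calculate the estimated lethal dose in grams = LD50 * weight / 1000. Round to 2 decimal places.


Lethal dose calculation:
Lethal dose = LD50 * body_weight / 1000
= 4012 * 79.5 / 1000
= 318954 / 1000
= 318.95 g

318.95


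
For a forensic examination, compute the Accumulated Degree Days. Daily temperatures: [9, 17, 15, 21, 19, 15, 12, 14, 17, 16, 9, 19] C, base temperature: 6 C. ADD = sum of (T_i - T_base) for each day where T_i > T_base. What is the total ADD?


Computing ADD day by day:
Day 1: max(0, 9 - 6) = 3
Day 2: max(0, 17 - 6) = 11
Day 3: max(0, 15 - 6) = 9
Day 4: max(0, 21 - 6) = 15
Day 5: max(0, 19 - 6) = 13
Day 6: max(0, 15 - 6) = 9
Day 7: max(0, 12 - 6) = 6
Day 8: max(0, 14 - 6) = 8
Day 9: max(0, 17 - 6) = 11
Day 10: max(0, 16 - 6) = 10
Day 11: max(0, 9 - 6) = 3
Day 12: max(0, 19 - 6) = 13
Total ADD = 111

111


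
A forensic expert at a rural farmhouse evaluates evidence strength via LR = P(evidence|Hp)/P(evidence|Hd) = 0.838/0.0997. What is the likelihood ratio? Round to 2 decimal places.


Likelihood ratio calculation:
LR = P(E|Hp) / P(E|Hd)
LR = 0.838 / 0.0997
LR = 8.41

8.41


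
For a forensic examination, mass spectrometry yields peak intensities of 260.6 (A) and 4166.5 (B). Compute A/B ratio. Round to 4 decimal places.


Spectral peak ratio:
Peak A = 260.6 counts
Peak B = 4166.5 counts
Ratio = 260.6 / 4166.5 = 0.0625

0.0625


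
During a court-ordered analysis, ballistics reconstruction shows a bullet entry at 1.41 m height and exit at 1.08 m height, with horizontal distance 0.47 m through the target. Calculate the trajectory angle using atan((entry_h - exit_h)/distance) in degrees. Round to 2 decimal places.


Bullet trajectory angle:
Height difference = 1.41 - 1.08 = 0.33 m
angle = atan(0.33 / 0.47)
angle = atan(0.702128)
angle = 35.07 degrees

35.07


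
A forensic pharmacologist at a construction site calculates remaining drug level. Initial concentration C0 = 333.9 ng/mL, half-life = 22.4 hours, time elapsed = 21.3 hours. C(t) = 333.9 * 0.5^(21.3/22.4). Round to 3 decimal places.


Drug concentration decay:
Number of half-lives = t / t_half = 21.3 / 22.4 = 0.950893
Decay factor = 0.5^0.950893 = 0.51731216
C(t) = 333.9 * 0.51731216 = 172.731 ng/mL

172.731


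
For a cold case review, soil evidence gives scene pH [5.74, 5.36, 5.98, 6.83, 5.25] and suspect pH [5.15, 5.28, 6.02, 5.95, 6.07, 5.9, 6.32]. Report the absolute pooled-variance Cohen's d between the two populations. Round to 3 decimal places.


Pooled-variance Cohen's d for soil pH comparison:
Scene mean = 29.16 / 5 = 5.832
Suspect mean = 40.69 / 7 = 5.812857
Scene sample variance s_s^2 = 0.39697
Suspect sample variance s_c^2 = 0.18599
Pooled variance = ((n_s-1)*s_s^2 + (n_c-1)*s_c^2) / (n_s + n_c - 2) = 0.270382
Pooled SD = sqrt(0.270382) = 0.519983
Mean difference = 0.019143
|d| = |0.019143| / 0.519983 = 0.037

0.037


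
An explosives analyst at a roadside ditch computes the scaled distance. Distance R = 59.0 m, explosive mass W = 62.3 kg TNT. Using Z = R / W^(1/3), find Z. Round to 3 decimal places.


Scaled distance calculation:
W^(1/3) = 62.3^(1/3) = 3.964265
Z = R / W^(1/3) = 59.0 / 3.964265
Z = 14.883 m/kg^(1/3)

14.883


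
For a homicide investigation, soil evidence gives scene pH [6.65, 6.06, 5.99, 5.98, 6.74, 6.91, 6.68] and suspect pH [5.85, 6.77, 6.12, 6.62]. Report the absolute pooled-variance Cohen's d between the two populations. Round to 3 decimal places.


Pooled-variance Cohen's d for soil pH comparison:
Scene mean = 45.01 / 7 = 6.43
Suspect mean = 25.36 / 4 = 6.34
Scene sample variance s_s^2 = 0.161733
Suspect sample variance s_c^2 = 0.183933
Pooled variance = ((n_s-1)*s_s^2 + (n_c-1)*s_c^2) / (n_s + n_c - 2) = 0.169133
Pooled SD = sqrt(0.169133) = 0.411258
Mean difference = 0.09
|d| = |0.09| / 0.411258 = 0.219

0.219


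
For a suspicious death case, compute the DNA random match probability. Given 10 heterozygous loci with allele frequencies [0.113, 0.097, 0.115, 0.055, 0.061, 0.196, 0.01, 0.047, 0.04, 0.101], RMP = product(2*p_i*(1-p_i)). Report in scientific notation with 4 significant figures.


Computing RMP for 10 loci:
Locus 1: 2 * 0.113 * 0.887 = 0.200462
Locus 2: 2 * 0.097 * 0.903 = 0.175182
Locus 3: 2 * 0.115 * 0.885 = 0.20355
Locus 4: 2 * 0.055 * 0.945 = 0.10395
Locus 5: 2 * 0.061 * 0.939 = 0.114558
Locus 6: 2 * 0.196 * 0.804 = 0.315168
Locus 7: 2 * 0.01 * 0.99 = 0.0198
Locus 8: 2 * 0.047 * 0.953 = 0.089582
Locus 9: 2 * 0.04 * 0.96 = 0.0768
Locus 10: 2 * 0.101 * 0.899 = 0.181598
RMP = 6.637e-10

6.637e-10


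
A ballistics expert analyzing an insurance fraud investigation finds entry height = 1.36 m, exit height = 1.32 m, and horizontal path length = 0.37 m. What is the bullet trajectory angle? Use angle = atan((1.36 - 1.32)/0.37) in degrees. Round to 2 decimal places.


Bullet trajectory angle:
Height difference = 1.36 - 1.32 = 0.04 m
angle = atan(0.04 / 0.37)
angle = atan(0.108108)
angle = 6.17 degrees

6.17


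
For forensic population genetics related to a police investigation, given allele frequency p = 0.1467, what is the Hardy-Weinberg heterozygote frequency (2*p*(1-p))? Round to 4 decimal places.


Hardy-Weinberg heterozygote frequency:
q = 1 - p = 1 - 0.1467 = 0.8533
2pq = 2 * 0.1467 * 0.8533 = 0.2504

0.2504


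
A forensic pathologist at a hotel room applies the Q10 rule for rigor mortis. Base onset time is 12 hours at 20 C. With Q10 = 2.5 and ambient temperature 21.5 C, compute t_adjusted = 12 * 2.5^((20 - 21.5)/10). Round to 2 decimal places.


Rigor mortis time adjustment:
Exponent = (T_ref - T_actual) / 10 = (20 - 21.5) / 10 = -0.15
Q10 factor = 2.5^-0.15 = 0.87158
t_adjusted = 12 * 0.87158 = 10.46 hours

10.46


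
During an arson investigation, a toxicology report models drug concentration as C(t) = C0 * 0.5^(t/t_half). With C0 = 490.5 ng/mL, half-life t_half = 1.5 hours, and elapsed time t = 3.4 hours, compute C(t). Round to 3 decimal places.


Drug concentration decay:
Number of half-lives = t / t_half = 3.4 / 1.5 = 2.266667
Decay factor = 0.5^2.266667 = 0.20780943
C(t) = 490.5 * 0.20780943 = 101.931 ng/mL

101.931


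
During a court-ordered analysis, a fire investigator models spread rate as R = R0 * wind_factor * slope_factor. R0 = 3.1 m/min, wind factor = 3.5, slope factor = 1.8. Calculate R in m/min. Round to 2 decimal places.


Fire spread rate calculation:
R = R0 * wind_factor * slope_factor
= 3.1 * 3.5 * 1.8
= 10.85 * 1.8
= 19.53 m/min

19.53


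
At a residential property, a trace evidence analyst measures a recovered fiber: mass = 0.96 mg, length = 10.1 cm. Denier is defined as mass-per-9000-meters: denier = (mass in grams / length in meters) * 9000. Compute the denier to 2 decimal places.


Denier calculation:
Mass in grams = 0.96 mg / 1000 = 0.00096 g
Length in meters = 10.1 cm / 100 = 0.101 m
Linear density = mass / length = 0.00096 / 0.101 = 0.00950495 g/m
Denier = (g/m) * 9000 = 0.00950495 * 9000 = 85.54

85.54


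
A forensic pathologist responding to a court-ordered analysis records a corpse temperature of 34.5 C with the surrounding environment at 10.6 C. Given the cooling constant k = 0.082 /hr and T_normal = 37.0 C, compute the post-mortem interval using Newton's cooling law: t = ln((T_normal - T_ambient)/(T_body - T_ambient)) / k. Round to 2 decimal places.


Using Newton's law of cooling:
t = ln((T_normal - T_ambient) / (T_body - T_ambient)) / k
T_normal - T_ambient = 26.4
T_body - T_ambient = 23.9
Ratio = 1.104603
ln(ratio) = 0.099486
t = 0.099486 / 0.082 = 1.21 hours

1.21


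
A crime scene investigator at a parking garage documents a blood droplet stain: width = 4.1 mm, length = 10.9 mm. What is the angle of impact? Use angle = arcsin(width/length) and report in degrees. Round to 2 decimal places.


Blood spatter impact angle calculation:
width / length = 4.1 / 10.9 = 0.376147
angle = arcsin(0.376147)
angle = 22.10 degrees

22.10


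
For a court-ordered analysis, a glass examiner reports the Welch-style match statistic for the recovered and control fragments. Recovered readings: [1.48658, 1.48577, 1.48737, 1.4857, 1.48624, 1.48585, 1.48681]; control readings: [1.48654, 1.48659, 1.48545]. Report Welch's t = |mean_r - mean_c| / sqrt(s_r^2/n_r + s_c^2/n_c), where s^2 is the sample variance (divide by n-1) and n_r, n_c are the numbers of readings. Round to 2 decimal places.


Welch's t-criterion for glass RI comparison:
Recovered mean = sum / n_r = 10.40432 / 7 = 1.4863314
Control mean = sum / n_c = 4.45858 / 3 = 1.4861933
Recovered sample variance s_r^2 = 3.87248e-07
Control sample variance s_c^2 = 4.15033e-07
Welch SE (unpooled) = sqrt(s_r^2/n_r + s_c^2/n_c) = sqrt(5.53211e-08 + 1.38344e-07) = sqrt(1.93665e-07) = 0.000440074
|mean_r - mean_c| = 0.000138095
t = 0.000138095 / 0.000440074 = 0.31

0.31


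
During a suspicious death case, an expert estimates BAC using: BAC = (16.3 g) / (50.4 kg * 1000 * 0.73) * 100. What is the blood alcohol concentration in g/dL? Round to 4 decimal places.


Applying the Widmark formula:
BAC = (dose_g / (body_wt * 1000 * r)) * 100
Denominator = 50.4 * 1000 * 0.73 = 36792
BAC = (16.3 / 36792) * 100
BAC = 0.0443 g/dL

0.0443


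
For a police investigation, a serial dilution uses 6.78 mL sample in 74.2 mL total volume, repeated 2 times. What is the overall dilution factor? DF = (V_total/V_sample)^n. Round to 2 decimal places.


Dilution factor calculation:
Single dilution = V_total / V_sample = 74.2 / 6.78 ≈ 10.943953
Number of dilutions = 2
Total DF = (74.2 / 6.78)^2 (full precision, rounded at the end) = 119.77

119.77


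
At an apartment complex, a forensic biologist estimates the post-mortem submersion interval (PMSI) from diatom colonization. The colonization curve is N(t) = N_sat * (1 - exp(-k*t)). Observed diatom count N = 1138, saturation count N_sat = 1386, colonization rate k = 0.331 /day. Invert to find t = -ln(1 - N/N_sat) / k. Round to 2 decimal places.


PMSI from diatom colonization curve:
N / N_sat = 1138 / 1386 = 0.821068
1 - N/N_sat = 0.178932
ln(1 - N/N_sat) = -1.720749
t = -ln(1 - N/N_sat) / k = -(-1.720749) / 0.331 = 5.20 days

5.20


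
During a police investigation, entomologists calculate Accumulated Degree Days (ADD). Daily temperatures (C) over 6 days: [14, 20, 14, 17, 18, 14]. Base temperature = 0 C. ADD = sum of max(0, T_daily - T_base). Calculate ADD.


Computing ADD day by day:
Day 1: max(0, 14 - 0) = 14
Day 2: max(0, 20 - 0) = 20
Day 3: max(0, 14 - 0) = 14
Day 4: max(0, 17 - 0) = 17
Day 5: max(0, 18 - 0) = 18
Day 6: max(0, 14 - 0) = 14
Total ADD = 97

97


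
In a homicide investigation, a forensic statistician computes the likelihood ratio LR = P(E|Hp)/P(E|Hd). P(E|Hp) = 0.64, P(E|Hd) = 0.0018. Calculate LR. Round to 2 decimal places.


Likelihood ratio calculation:
LR = P(E|Hp) / P(E|Hd)
LR = 0.64 / 0.0018
LR = 355.56

355.56


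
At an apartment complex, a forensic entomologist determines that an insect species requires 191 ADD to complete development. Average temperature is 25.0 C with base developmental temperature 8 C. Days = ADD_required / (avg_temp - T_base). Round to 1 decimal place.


Insect development time:
Effective temperature = avg_temp - T_base = 25.0 - 8 = 17.0 C
Days = ADD / effective_temp = 191 / 17.0 = 11.2 days

11.2


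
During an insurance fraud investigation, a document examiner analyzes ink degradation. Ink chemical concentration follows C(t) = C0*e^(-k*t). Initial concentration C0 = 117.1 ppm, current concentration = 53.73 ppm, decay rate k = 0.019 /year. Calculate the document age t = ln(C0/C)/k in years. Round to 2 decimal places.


Document age estimation:
C0/C = 117.1 / 53.73 = 2.179416
ln(C0/C) = 0.779057
t = 0.779057 / 0.019 = 41.00 years

41.00


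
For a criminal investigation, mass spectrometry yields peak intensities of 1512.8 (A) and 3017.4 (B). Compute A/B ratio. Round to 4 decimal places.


Spectral peak ratio:
Peak A = 1512.8 counts
Peak B = 3017.4 counts
Ratio = 1512.8 / 3017.4 = 0.5014

0.5014


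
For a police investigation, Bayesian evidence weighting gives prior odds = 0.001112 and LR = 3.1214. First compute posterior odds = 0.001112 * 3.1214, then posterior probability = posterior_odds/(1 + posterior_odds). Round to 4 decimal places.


Bayesian evidence evaluation:
Posterior odds = prior_odds * LR = 0.001112 * 3.1214 = 0.003470997
Posterior probability = posterior_odds / (1 + posterior_odds)
= 0.003470997 / (1 + 0.003470997)
= 0.003470997 / 1.003470997
= 0.0035

0.0035


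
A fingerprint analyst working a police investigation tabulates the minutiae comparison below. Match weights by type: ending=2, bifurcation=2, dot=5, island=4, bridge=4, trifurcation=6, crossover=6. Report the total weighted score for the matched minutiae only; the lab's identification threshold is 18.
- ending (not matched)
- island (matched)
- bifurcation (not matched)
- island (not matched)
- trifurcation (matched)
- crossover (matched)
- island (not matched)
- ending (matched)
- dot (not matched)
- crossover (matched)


Weighted minutiae match score:
  ending: not matched, +0
  island: matched, +4 (running total 4)
  bifurcation: not matched, +0
  island: not matched, +0
  trifurcation: matched, +6 (running total 10)
  crossover: matched, +6 (running total 16)
  island: not matched, +0
  ending: matched, +2 (running total 18)
  dot: not matched, +0
  crossover: matched, +6 (running total 24)
Total score = 24
Threshold = 18; verdict = identification

24


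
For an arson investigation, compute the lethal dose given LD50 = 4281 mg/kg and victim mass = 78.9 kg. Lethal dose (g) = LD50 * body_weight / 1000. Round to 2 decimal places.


Lethal dose calculation:
Lethal dose = LD50 * body_weight / 1000
= 4281 * 78.9 / 1000
= 337770.9 / 1000
= 337.77 g

337.77


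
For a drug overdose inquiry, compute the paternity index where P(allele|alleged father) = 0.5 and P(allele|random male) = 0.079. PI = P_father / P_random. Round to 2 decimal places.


Paternity Index calculation:
PI = P(allele|father) / P(allele|random)
PI = 0.5 / 0.079
PI = 6.33

6.33


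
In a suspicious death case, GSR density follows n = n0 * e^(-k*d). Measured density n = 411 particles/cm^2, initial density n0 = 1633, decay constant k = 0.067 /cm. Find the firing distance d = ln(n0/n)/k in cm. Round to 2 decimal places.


GSR distance calculation:
n0/n = 1633 / 411 = 3.973236
ln(n0/n) = 1.379581
d = 1.379581 / 0.067 = 20.59 cm

20.59


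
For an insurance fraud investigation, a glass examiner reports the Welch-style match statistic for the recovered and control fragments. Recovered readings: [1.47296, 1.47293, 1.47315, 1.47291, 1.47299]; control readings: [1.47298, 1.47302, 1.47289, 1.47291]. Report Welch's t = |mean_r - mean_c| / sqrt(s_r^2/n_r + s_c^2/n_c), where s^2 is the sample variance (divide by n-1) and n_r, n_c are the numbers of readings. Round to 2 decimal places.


Welch's t-criterion for glass RI comparison:
Recovered mean = sum / n_r = 7.36494 / 5 = 1.472988
Control mean = sum / n_c = 5.8918 / 4 = 1.47295
Recovered sample variance s_r^2 = 9.12e-09
Control sample variance s_c^2 = 3.66667e-09
Welch SE (unpooled) = sqrt(s_r^2/n_r + s_c^2/n_c) = sqrt(1.824e-09 + 9.16667e-10) = sqrt(2.74067e-09) = 5.23514e-05
|mean_r - mean_c| = 3.8e-05
t = 3.8e-05 / 5.23514e-05 = 0.73

0.73


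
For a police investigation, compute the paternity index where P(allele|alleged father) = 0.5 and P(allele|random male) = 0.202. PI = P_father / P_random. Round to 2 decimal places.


Paternity Index calculation:
PI = P(allele|father) / P(allele|random)
PI = 0.5 / 0.202
PI = 2.48

2.48


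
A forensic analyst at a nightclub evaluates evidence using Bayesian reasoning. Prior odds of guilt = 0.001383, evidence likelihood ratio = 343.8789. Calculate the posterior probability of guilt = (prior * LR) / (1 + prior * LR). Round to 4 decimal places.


Bayesian evidence evaluation:
Posterior odds = prior_odds * LR = 0.001383 * 343.8789 = 0.4755845
Posterior probability = posterior_odds / (1 + posterior_odds)
= 0.4755845 / (1 + 0.4755845)
= 0.4755845 / 1.4755845
= 0.3223

0.3223


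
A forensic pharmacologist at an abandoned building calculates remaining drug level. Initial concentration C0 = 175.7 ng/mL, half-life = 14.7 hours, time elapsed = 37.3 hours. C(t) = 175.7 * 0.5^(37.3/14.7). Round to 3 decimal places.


Drug concentration decay:
Number of half-lives = t / t_half = 37.3 / 14.7 = 2.537415
Decay factor = 0.5^2.537415 = 0.17225109
C(t) = 175.7 * 0.17225109 = 30.265 ng/mL

30.265


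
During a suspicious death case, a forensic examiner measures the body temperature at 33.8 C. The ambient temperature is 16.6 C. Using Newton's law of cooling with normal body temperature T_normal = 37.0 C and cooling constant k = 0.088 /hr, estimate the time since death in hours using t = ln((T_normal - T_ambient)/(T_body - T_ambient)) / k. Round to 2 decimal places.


Using Newton's law of cooling:
t = ln((T_normal - T_ambient) / (T_body - T_ambient)) / k
T_normal - T_ambient = 20.4
T_body - T_ambient = 17.2
Ratio = 1.186047
ln(ratio) = 0.170626
t = 0.170626 / 0.088 = 1.94 hours

1.94


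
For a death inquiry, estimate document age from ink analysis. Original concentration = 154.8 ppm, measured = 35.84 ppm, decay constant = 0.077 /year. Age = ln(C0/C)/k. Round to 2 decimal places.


Document age estimation:
C0/C = 154.8 / 35.84 = 4.319196
ln(C0/C) = 1.463069
t = 1.463069 / 0.077 = 19.00 years

19.00


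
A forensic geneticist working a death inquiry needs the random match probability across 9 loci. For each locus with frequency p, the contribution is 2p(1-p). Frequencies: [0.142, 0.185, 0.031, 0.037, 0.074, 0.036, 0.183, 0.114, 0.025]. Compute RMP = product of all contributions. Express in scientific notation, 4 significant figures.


Computing RMP for 9 loci:
Locus 1: 2 * 0.142 * 0.858 = 0.243672
Locus 2: 2 * 0.185 * 0.815 = 0.30155
Locus 3: 2 * 0.031 * 0.969 = 0.060078
Locus 4: 2 * 0.037 * 0.963 = 0.071262
Locus 5: 2 * 0.074 * 0.926 = 0.137048
Locus 6: 2 * 0.036 * 0.964 = 0.069408
Locus 7: 2 * 0.183 * 0.817 = 0.299022
Locus 8: 2 * 0.114 * 0.886 = 0.202008
Locus 9: 2 * 0.025 * 0.975 = 0.04875
RMP = 8.812e-09

8.812e-09


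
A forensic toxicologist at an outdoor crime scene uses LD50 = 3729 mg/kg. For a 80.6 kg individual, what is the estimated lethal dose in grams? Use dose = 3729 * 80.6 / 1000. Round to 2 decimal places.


Lethal dose calculation:
Lethal dose = LD50 * body_weight / 1000
= 3729 * 80.6 / 1000
= 300557.4 / 1000
= 300.56 g

300.56


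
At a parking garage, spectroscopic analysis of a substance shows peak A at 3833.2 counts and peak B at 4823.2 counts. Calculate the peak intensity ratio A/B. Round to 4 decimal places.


Spectral peak ratio:
Peak A = 3833.2 counts
Peak B = 4823.2 counts
Ratio = 3833.2 / 4823.2 = 0.7947

0.7947


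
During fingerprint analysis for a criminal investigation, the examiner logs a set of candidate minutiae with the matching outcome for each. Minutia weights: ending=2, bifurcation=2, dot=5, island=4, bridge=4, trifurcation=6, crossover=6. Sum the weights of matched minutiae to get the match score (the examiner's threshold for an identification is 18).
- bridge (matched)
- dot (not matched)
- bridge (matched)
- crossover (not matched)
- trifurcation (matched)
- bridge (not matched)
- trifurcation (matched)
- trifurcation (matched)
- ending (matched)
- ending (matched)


Weighted minutiae match score:
  bridge: matched, +4 (running total 4)
  dot: not matched, +0
  bridge: matched, +4 (running total 8)
  crossover: not matched, +0
  trifurcation: matched, +6 (running total 14)
  bridge: not matched, +0
  trifurcation: matched, +6 (running total 20)
  trifurcation: matched, +6 (running total 26)
  ending: matched, +2 (running total 28)
  ending: matched, +2 (running total 30)
Total score = 30
Threshold = 18; verdict = identification

30


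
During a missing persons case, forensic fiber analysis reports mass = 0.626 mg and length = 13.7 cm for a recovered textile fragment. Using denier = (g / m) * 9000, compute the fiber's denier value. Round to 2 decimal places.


Denier calculation:
Mass in grams = 0.626 mg / 1000 = 0.000626 g
Length in meters = 13.7 cm / 100 = 0.137 m
Linear density = mass / length = 0.000626 / 0.137 = 0.00456934 g/m
Denier = (g/m) * 9000 = 0.00456934 * 9000 = 41.12

41.12


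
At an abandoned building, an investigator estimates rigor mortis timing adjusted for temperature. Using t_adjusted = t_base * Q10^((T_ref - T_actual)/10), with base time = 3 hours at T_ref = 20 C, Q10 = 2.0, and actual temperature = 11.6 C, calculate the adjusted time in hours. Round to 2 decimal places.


Rigor mortis time adjustment:
Exponent = (T_ref - T_actual) / 10 = (20 - 11.6) / 10 = 0.84
Q10 factor = 2.0^0.84 = 1.79005
t_adjusted = 3 * 1.79005 = 5.37 hours

5.37


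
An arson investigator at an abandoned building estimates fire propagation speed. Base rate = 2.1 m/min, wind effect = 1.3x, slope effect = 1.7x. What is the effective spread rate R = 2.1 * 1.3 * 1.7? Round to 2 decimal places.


Fire spread rate calculation:
R = R0 * wind_factor * slope_factor
= 2.1 * 1.3 * 1.7
= 2.73 * 1.7
= 4.64 m/min

4.64


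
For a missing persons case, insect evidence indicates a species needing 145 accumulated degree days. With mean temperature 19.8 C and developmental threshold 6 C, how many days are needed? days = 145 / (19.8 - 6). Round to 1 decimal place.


Insect development time:
Effective temperature = avg_temp - T_base = 19.8 - 6 = 13.8 C
Days = ADD / effective_temp = 145 / 13.8 = 10.5 days

10.5


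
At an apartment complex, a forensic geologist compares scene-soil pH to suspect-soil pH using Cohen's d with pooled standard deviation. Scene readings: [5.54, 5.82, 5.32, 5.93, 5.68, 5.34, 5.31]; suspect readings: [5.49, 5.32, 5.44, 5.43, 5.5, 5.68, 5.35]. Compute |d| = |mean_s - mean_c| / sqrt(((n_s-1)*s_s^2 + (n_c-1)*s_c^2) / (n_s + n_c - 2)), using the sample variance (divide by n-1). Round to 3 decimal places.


Pooled-variance Cohen's d for soil pH comparison:
Scene mean = 38.94 / 7 = 5.562857
Suspect mean = 38.21 / 7 = 5.458571
Scene sample variance s_s^2 = 0.064624
Suspect sample variance s_c^2 = 0.013981
Pooled variance = ((n_s-1)*s_s^2 + (n_c-1)*s_c^2) / (n_s + n_c - 2) = 0.039302
Pooled SD = sqrt(0.039302) = 0.198247
Mean difference = 0.104286
|d| = |0.104286| / 0.198247 = 0.526

0.526


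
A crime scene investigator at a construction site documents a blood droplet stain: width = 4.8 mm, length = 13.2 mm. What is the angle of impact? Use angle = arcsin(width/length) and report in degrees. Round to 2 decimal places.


Blood spatter impact angle calculation:
width / length = 4.8 / 13.2 = 0.363636
angle = arcsin(0.363636)
angle = 21.32 degrees

21.32


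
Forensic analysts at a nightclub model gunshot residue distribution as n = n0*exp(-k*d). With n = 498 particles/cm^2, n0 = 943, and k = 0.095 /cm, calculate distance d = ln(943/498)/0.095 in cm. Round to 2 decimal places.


GSR distance calculation:
n0/n = 943 / 498 = 1.893574
ln(n0/n) = 0.638466
d = 0.638466 / 0.095 = 6.72 cm

6.72


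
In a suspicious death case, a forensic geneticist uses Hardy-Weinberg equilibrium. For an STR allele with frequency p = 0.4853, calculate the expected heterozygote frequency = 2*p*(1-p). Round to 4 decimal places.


Hardy-Weinberg heterozygote frequency:
q = 1 - p = 1 - 0.4853 = 0.5147
2pq = 2 * 0.4853 * 0.5147 = 0.4996

0.4996


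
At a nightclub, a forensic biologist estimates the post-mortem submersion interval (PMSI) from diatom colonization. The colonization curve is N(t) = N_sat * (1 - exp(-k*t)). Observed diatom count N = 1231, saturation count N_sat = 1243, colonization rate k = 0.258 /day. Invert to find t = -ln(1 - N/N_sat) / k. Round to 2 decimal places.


PMSI from diatom colonization curve:
N / N_sat = 1231 / 1243 = 0.990346
1 - N/N_sat = 0.009654
ln(1 - N/N_sat) = -4.640383
t = -ln(1 - N/N_sat) / k = -(-4.640383) / 0.258 = 17.99 days

17.99


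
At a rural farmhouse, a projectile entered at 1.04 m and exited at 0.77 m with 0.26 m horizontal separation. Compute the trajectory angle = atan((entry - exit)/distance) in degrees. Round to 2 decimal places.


Bullet trajectory angle:
Height difference = 1.04 - 0.77 = 0.27 m
angle = atan(0.27 / 0.26)
angle = atan(1.038462)
angle = 46.08 degrees

46.08


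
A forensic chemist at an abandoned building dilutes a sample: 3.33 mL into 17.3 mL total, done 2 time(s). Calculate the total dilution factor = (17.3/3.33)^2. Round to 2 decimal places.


Dilution factor calculation:
Single dilution = V_total / V_sample = 17.3 / 3.33 ≈ 5.195195
Number of dilutions = 2
Total DF = (17.3 / 3.33)^2 (full precision, rounded at the end) = 26.99

26.99


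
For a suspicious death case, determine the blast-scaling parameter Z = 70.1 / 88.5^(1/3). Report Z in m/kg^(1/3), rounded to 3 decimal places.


Scaled distance calculation:
W^(1/3) = 88.5^(1/3) = 4.456368
Z = R / W^(1/3) = 70.1 / 4.456368
Z = 15.730 m/kg^(1/3)

15.730


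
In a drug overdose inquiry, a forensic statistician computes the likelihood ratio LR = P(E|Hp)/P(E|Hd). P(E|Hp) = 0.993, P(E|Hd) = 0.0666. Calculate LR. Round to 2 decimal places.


Likelihood ratio calculation:
LR = P(E|Hp) / P(E|Hd)
LR = 0.993 / 0.0666
LR = 14.91

14.91


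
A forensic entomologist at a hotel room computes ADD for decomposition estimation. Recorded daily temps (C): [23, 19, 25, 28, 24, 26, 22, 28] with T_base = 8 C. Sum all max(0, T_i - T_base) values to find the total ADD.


Computing ADD day by day:
Day 1: max(0, 23 - 8) = 15
Day 2: max(0, 19 - 8) = 11
Day 3: max(0, 25 - 8) = 17
Day 4: max(0, 28 - 8) = 20
Day 5: max(0, 24 - 8) = 16
Day 6: max(0, 26 - 8) = 18
Day 7: max(0, 22 - 8) = 14
Day 8: max(0, 28 - 8) = 20
Total ADD = 131

131


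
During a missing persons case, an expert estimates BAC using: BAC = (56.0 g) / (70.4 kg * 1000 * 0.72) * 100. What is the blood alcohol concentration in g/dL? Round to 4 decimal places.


Applying the Widmark formula:
BAC = (dose_g / (body_wt * 1000 * r)) * 100
Denominator = 70.4 * 1000 * 0.72 = 50688
BAC = (56.0 / 50688) * 100
BAC = 0.1105 g/dL

0.1105


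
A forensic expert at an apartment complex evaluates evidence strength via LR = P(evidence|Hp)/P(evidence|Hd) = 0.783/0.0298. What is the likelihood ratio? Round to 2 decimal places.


Likelihood ratio calculation:
LR = P(E|Hp) / P(E|Hd)
LR = 0.783 / 0.0298
LR = 26.28

26.28


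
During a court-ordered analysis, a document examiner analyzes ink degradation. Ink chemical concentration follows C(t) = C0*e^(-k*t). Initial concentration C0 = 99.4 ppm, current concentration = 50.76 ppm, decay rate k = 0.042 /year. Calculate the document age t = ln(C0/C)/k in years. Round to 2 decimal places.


Document age estimation:
C0/C = 99.4 / 50.76 = 1.958235
ln(C0/C) = 0.672044
t = 0.672044 / 0.042 = 16.00 years

16.00


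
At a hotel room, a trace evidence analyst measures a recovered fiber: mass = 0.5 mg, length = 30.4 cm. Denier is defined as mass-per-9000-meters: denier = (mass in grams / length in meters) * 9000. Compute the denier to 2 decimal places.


Denier calculation:
Mass in grams = 0.5 mg / 1000 = 0.0005 g
Length in meters = 30.4 cm / 100 = 0.304 m
Linear density = mass / length = 0.0005 / 0.304 = 0.00164474 g/m
Denier = (g/m) * 9000 = 0.00164474 * 9000 = 14.80

14.80


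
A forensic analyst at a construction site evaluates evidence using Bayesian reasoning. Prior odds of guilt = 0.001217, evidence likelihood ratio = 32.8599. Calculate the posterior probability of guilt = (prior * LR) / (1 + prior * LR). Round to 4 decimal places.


Bayesian evidence evaluation:
Posterior odds = prior_odds * LR = 0.001217 * 32.8599 = 0.0399905
Posterior probability = posterior_odds / (1 + posterior_odds)
= 0.0399905 / (1 + 0.0399905)
= 0.0399905 / 1.0399905
= 0.0385

0.0385


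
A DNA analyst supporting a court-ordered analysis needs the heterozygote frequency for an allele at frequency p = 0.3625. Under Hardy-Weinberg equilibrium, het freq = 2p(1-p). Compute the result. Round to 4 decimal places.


Hardy-Weinberg heterozygote frequency:
q = 1 - p = 1 - 0.3625 = 0.6375
2pq = 2 * 0.3625 * 0.6375 = 0.4622

0.4622


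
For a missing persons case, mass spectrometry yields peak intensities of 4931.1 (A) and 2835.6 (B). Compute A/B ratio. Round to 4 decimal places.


Spectral peak ratio:
Peak A = 4931.1 counts
Peak B = 2835.6 counts
Ratio = 4931.1 / 2835.6 = 1.7390

1.7390


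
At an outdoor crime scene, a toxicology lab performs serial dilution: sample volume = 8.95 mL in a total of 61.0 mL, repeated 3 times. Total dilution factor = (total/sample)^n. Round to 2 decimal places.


Dilution factor calculation:
Single dilution = V_total / V_sample = 61.0 / 8.95 ≈ 6.815642
Number of dilutions = 3
Total DF = (61.0 / 8.95)^3 (full precision, rounded at the end) = 316.61

316.61


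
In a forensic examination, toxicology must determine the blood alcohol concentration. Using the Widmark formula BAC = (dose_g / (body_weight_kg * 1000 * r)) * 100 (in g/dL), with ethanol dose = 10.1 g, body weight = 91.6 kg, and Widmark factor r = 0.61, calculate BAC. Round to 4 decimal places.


Applying the Widmark formula:
BAC = (dose_g / (body_wt * 1000 * r)) * 100
Denominator = 91.6 * 1000 * 0.61 = 55876
BAC = (10.1 / 55876) * 100
BAC = 0.0181 g/dL

0.0181


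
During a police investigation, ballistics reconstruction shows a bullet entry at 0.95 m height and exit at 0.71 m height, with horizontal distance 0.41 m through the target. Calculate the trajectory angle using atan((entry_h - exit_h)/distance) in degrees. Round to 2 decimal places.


Bullet trajectory angle:
Height difference = 0.95 - 0.71 = 0.24 m
angle = atan(0.24 / 0.41)
angle = atan(0.585366)
angle = 30.34 degrees

30.34


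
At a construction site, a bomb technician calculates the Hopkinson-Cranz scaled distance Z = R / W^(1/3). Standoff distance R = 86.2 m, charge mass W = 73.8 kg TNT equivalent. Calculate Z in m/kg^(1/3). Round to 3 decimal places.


Scaled distance calculation:
W^(1/3) = 73.8^(1/3) = 4.194551
Z = R / W^(1/3) = 86.2 / 4.194551
Z = 20.550 m/kg^(1/3)

20.550


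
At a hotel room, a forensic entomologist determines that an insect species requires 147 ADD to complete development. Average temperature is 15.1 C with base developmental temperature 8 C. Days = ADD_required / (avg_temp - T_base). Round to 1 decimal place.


Insect development time:
Effective temperature = avg_temp - T_base = 15.1 - 8 = 7.1 C
Days = ADD / effective_temp = 147 / 7.1 = 20.7 days

20.7


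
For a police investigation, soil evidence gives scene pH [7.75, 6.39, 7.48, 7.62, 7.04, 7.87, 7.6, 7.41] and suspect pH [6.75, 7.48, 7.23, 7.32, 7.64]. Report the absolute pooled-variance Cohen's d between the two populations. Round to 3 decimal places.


Pooled-variance Cohen's d for soil pH comparison:
Scene mean = 59.16 / 8 = 7.395
Suspect mean = 36.42 / 5 = 7.284
Scene sample variance s_s^2 = 0.226829
Suspect sample variance s_c^2 = 0.11363
Pooled variance = ((n_s-1)*s_s^2 + (n_c-1)*s_c^2) / (n_s + n_c - 2) = 0.185665
Pooled SD = sqrt(0.185665) = 0.430889
Mean difference = 0.111
|d| = |0.111| / 0.430889 = 0.258

0.258


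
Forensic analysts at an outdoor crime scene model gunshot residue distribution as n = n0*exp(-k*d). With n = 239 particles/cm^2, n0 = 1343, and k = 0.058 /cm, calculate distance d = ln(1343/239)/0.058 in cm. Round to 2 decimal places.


GSR distance calculation:
n0/n = 1343 / 239 = 5.619247
ln(n0/n) = 1.726198
d = 1.726198 / 0.058 = 29.76 cm

29.76


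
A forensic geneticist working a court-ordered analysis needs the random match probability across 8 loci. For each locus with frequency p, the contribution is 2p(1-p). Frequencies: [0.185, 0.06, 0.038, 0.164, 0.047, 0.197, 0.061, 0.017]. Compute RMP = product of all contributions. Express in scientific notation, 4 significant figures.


Computing RMP for 8 loci:
Locus 1: 2 * 0.185 * 0.815 = 0.30155
Locus 2: 2 * 0.06 * 0.94 = 0.1128
Locus 3: 2 * 0.038 * 0.962 = 0.073112
Locus 4: 2 * 0.164 * 0.836 = 0.274208
Locus 5: 2 * 0.047 * 0.953 = 0.089582
Locus 6: 2 * 0.197 * 0.803 = 0.316382
Locus 7: 2 * 0.061 * 0.939 = 0.114558
Locus 8: 2 * 0.017 * 0.983 = 0.033422
RMP = 7.400e-08

7.400e-08


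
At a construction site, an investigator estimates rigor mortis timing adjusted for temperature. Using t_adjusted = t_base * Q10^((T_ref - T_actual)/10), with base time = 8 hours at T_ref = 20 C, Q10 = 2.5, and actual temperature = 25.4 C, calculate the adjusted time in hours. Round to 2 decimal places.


Rigor mortis time adjustment:
Exponent = (T_ref - T_actual) / 10 = (20 - 25.4) / 10 = -0.54
Q10 factor = 2.5^-0.54 = 0.60969
t_adjusted = 8 * 0.60969 = 4.88 hours

4.88


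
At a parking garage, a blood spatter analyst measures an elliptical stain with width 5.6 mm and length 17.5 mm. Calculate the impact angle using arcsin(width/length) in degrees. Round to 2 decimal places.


Blood spatter impact angle calculation:
width / length = 5.6 / 17.5 = 0.32
angle = arcsin(0.32)
angle = 18.66 degrees

18.66


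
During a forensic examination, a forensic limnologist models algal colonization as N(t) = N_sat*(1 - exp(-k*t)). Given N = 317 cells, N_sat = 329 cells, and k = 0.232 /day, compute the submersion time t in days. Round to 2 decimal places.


PMSI from diatom colonization curve:
N / N_sat = 317 / 329 = 0.963526
1 - N/N_sat = 0.036474
ln(1 - N/N_sat) = -3.311156
t = -ln(1 - N/N_sat) / k = -(-3.311156) / 0.232 = 14.27 days

14.27


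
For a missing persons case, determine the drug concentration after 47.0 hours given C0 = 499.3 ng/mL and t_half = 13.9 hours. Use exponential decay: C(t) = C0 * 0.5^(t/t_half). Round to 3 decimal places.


Drug concentration decay:
Number of half-lives = t / t_half = 47.0 / 13.9 = 3.381295
Decay factor = 0.5^3.381295 = 0.09596852
C(t) = 499.3 * 0.09596852 = 47.917 ng/mL

47.917


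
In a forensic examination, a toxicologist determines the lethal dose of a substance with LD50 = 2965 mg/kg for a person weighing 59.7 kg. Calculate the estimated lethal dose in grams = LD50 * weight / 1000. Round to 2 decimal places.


Lethal dose calculation:
Lethal dose = LD50 * body_weight / 1000
= 2965 * 59.7 / 1000
= 177010.5 / 1000
= 177.01 g

177.01


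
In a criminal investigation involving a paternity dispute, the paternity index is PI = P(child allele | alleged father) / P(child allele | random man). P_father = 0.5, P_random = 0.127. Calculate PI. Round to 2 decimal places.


Paternity Index calculation:
PI = P(allele|father) / P(allele|random)
PI = 0.5 / 0.127
PI = 3.94

3.94


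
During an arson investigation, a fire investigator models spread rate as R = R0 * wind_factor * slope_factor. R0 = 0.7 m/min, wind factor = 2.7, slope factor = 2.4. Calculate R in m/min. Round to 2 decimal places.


Fire spread rate calculation:
R = R0 * wind_factor * slope_factor
= 0.7 * 2.7 * 2.4
= 1.89 * 2.4
= 4.54 m/min

4.54


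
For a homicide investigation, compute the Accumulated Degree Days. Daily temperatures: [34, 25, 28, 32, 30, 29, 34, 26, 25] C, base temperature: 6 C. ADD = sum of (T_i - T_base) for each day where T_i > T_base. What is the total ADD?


Computing ADD day by day:
Day 1: max(0, 34 - 6) = 28
Day 2: max(0, 25 - 6) = 19
Day 3: max(0, 28 - 6) = 22
Day 4: max(0, 32 - 6) = 26
Day 5: max(0, 30 - 6) = 24
Day 6: max(0, 29 - 6) = 23
Day 7: max(0, 34 - 6) = 28
Day 8: max(0, 26 - 6) = 20
Day 9: max(0, 25 - 6) = 19
Total ADD = 209

209
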